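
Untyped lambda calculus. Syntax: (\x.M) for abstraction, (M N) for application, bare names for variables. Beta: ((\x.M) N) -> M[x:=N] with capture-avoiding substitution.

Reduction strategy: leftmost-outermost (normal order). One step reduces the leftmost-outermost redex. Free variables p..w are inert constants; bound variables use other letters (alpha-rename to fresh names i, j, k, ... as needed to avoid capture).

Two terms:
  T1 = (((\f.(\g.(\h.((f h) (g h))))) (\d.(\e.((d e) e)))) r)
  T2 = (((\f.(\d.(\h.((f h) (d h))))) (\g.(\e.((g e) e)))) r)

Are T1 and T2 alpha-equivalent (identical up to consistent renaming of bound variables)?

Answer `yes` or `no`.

Term 1: (((\f.(\g.(\h.((f h) (g h))))) (\d.(\e.((d e) e)))) r)
Term 2: (((\f.(\d.(\h.((f h) (d h))))) (\g.(\e.((g e) e)))) r)
Alpha-equivalence: compare structure up to binder renaming.
Result: True

Answer: yes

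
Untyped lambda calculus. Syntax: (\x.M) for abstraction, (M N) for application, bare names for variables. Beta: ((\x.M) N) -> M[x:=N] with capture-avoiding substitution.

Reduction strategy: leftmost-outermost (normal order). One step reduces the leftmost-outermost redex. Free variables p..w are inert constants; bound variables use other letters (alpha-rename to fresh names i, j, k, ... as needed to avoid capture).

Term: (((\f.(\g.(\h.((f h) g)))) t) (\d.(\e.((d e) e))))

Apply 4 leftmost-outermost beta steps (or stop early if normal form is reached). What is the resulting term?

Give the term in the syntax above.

Answer: (\h.((t h) (\d.(\e.((d e) e)))))

Derivation:
Step 0: (((\f.(\g.(\h.((f h) g)))) t) (\d.(\e.((d e) e))))
Step 1: ((\g.(\h.((t h) g))) (\d.(\e.((d e) e))))
Step 2: (\h.((t h) (\d.(\e.((d e) e)))))
Step 3: (normal form reached)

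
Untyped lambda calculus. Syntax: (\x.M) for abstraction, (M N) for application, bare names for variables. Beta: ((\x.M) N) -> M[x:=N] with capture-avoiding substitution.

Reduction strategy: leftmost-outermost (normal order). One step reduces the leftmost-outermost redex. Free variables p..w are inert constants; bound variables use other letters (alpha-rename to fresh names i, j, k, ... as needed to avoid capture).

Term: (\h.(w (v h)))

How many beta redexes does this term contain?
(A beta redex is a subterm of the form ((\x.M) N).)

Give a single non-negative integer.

Term: (\h.(w (v h)))
  (no redexes)
Total redexes: 0

Answer: 0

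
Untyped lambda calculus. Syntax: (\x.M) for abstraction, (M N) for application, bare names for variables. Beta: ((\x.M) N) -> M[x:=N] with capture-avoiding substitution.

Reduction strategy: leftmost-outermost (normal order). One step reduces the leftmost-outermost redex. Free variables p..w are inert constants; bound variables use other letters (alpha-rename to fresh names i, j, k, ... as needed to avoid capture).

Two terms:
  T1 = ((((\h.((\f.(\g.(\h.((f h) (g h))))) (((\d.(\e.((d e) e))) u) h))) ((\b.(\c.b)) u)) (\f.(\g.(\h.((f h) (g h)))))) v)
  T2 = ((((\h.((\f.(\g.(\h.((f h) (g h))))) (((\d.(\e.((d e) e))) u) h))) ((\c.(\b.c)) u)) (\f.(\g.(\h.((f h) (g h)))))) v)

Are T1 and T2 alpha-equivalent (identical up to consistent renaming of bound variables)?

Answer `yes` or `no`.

Answer: yes

Derivation:
Term 1: ((((\h.((\f.(\g.(\h.((f h) (g h))))) (((\d.(\e.((d e) e))) u) h))) ((\b.(\c.b)) u)) (\f.(\g.(\h.((f h) (g h)))))) v)
Term 2: ((((\h.((\f.(\g.(\h.((f h) (g h))))) (((\d.(\e.((d e) e))) u) h))) ((\c.(\b.c)) u)) (\f.(\g.(\h.((f h) (g h)))))) v)
Alpha-equivalence: compare structure up to binder renaming.
Result: True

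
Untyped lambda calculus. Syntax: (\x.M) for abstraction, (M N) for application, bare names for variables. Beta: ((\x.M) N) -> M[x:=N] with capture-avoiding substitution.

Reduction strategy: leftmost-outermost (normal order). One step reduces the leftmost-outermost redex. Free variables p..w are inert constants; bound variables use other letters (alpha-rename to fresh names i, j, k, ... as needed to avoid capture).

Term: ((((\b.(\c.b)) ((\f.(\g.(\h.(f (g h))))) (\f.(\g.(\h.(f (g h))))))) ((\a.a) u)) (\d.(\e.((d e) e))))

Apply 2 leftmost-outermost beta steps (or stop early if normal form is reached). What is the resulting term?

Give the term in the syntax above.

Answer: (((\f.(\g.(\h.(f (g h))))) (\f.(\g.(\h.(f (g h)))))) (\d.(\e.((d e) e))))

Derivation:
Step 0: ((((\b.(\c.b)) ((\f.(\g.(\h.(f (g h))))) (\f.(\g.(\h.(f (g h))))))) ((\a.a) u)) (\d.(\e.((d e) e))))
Step 1: (((\c.((\f.(\g.(\h.(f (g h))))) (\f.(\g.(\h.(f (g h))))))) ((\a.a) u)) (\d.(\e.((d e) e))))
Step 2: (((\f.(\g.(\h.(f (g h))))) (\f.(\g.(\h.(f (g h)))))) (\d.(\e.((d e) e))))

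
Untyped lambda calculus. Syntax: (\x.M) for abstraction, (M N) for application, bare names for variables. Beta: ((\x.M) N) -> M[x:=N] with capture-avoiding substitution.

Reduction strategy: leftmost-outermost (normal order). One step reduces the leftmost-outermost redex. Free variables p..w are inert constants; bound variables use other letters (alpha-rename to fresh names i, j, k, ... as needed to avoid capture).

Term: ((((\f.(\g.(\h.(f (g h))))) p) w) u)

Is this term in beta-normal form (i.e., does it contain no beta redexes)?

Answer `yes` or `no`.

Term: ((((\f.(\g.(\h.(f (g h))))) p) w) u)
Found 1 beta redex(es).

Answer: no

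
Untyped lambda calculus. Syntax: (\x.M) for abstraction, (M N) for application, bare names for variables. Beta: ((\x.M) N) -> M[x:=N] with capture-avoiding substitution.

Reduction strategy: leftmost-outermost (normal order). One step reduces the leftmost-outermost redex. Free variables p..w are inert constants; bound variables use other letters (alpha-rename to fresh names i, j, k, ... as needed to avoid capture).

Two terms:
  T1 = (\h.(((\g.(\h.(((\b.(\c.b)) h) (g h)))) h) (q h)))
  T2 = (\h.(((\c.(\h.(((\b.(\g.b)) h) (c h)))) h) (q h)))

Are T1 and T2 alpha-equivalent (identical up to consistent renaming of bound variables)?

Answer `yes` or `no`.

Answer: yes

Derivation:
Term 1: (\h.(((\g.(\h.(((\b.(\c.b)) h) (g h)))) h) (q h)))
Term 2: (\h.(((\c.(\h.(((\b.(\g.b)) h) (c h)))) h) (q h)))
Alpha-equivalence: compare structure up to binder renaming.
Result: True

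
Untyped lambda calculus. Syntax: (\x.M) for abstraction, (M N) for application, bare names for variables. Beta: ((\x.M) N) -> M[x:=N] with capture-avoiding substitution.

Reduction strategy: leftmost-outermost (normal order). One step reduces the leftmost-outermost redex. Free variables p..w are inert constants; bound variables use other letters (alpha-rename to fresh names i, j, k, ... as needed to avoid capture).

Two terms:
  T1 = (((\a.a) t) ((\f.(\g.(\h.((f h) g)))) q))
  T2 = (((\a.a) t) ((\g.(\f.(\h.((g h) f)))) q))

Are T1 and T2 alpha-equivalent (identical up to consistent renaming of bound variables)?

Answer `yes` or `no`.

Answer: yes

Derivation:
Term 1: (((\a.a) t) ((\f.(\g.(\h.((f h) g)))) q))
Term 2: (((\a.a) t) ((\g.(\f.(\h.((g h) f)))) q))
Alpha-equivalence: compare structure up to binder renaming.
Result: True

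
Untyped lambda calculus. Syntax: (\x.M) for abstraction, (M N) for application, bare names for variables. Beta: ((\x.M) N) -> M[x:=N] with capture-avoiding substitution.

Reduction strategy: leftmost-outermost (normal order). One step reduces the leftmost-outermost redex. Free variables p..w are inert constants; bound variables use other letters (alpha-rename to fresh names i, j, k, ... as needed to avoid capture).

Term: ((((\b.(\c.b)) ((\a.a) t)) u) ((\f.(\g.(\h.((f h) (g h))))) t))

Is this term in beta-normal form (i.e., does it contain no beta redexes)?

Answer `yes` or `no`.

Term: ((((\b.(\c.b)) ((\a.a) t)) u) ((\f.(\g.(\h.((f h) (g h))))) t))
Found 3 beta redex(es).

Answer: no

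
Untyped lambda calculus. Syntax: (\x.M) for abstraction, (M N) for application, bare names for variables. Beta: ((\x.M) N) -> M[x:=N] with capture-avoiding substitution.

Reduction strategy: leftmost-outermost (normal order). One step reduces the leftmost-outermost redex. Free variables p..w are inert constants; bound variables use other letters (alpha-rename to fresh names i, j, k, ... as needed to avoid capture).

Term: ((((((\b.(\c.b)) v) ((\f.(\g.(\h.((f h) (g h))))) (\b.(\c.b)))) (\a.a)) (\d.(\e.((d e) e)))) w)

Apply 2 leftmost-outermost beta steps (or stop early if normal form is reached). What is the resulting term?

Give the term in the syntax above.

Step 0: ((((((\b.(\c.b)) v) ((\f.(\g.(\h.((f h) (g h))))) (\b.(\c.b)))) (\a.a)) (\d.(\e.((d e) e)))) w)
Step 1: (((((\c.v) ((\f.(\g.(\h.((f h) (g h))))) (\b.(\c.b)))) (\a.a)) (\d.(\e.((d e) e)))) w)
Step 2: (((v (\a.a)) (\d.(\e.((d e) e)))) w)

Answer: (((v (\a.a)) (\d.(\e.((d e) e)))) w)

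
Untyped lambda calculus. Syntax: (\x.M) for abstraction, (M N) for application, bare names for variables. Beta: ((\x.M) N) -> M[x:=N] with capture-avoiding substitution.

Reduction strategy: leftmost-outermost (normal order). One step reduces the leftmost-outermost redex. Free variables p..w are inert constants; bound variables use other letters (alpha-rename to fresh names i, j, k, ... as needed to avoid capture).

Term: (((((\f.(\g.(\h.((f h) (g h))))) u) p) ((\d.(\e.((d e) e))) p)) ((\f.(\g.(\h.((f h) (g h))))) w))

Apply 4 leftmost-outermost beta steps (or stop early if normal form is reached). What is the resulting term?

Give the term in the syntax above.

Step 0: (((((\f.(\g.(\h.((f h) (g h))))) u) p) ((\d.(\e.((d e) e))) p)) ((\f.(\g.(\h.((f h) (g h))))) w))
Step 1: ((((\g.(\h.((u h) (g h)))) p) ((\d.(\e.((d e) e))) p)) ((\f.(\g.(\h.((f h) (g h))))) w))
Step 2: (((\h.((u h) (p h))) ((\d.(\e.((d e) e))) p)) ((\f.(\g.(\h.((f h) (g h))))) w))
Step 3: (((u ((\d.(\e.((d e) e))) p)) (p ((\d.(\e.((d e) e))) p))) ((\f.(\g.(\h.((f h) (g h))))) w))
Step 4: (((u (\e.((p e) e))) (p ((\d.(\e.((d e) e))) p))) ((\f.(\g.(\h.((f h) (g h))))) w))

Answer: (((u (\e.((p e) e))) (p ((\d.(\e.((d e) e))) p))) ((\f.(\g.(\h.((f h) (g h))))) w))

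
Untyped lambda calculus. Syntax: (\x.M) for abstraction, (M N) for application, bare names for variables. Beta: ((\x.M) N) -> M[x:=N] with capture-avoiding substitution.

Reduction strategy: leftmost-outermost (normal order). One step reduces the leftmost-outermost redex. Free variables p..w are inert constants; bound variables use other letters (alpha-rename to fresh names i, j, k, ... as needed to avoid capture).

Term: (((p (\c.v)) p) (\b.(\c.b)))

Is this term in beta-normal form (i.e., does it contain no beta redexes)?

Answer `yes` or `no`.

Term: (((p (\c.v)) p) (\b.(\c.b)))
No beta redexes found.

Answer: yes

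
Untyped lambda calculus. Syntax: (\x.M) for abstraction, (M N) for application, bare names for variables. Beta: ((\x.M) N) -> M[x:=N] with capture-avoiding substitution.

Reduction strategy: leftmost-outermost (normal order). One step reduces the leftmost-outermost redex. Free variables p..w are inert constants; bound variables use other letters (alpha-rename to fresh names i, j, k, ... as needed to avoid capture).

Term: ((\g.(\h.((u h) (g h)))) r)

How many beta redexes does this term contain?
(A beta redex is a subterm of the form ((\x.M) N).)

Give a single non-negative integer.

Term: ((\g.(\h.((u h) (g h)))) r)
  Redex: ((\g.(\h.((u h) (g h)))) r)
Total redexes: 1

Answer: 1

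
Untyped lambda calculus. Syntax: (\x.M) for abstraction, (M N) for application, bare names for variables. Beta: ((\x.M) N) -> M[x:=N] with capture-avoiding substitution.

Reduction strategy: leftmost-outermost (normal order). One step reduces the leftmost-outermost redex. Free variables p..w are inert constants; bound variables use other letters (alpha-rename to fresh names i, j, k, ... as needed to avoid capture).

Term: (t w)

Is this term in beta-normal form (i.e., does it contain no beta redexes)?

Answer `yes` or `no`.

Term: (t w)
No beta redexes found.

Answer: yes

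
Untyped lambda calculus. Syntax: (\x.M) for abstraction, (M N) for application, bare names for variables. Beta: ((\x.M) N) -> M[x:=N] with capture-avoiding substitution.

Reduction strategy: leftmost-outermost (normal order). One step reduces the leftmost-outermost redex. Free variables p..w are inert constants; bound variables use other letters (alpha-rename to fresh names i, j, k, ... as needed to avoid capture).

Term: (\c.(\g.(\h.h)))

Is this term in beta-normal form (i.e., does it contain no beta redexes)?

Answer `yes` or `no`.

Term: (\c.(\g.(\h.h)))
No beta redexes found.

Answer: yes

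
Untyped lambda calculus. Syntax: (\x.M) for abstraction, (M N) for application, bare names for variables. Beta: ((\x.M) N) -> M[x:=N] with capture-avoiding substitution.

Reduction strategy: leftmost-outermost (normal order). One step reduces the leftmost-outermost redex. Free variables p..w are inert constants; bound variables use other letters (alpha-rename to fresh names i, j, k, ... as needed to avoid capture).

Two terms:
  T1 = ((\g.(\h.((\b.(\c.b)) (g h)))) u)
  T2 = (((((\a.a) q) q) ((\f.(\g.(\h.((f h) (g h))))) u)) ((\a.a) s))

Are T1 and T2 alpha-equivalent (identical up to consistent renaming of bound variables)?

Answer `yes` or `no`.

Term 1: ((\g.(\h.((\b.(\c.b)) (g h)))) u)
Term 2: (((((\a.a) q) q) ((\f.(\g.(\h.((f h) (g h))))) u)) ((\a.a) s))
Alpha-equivalence: compare structure up to binder renaming.
Result: False

Answer: no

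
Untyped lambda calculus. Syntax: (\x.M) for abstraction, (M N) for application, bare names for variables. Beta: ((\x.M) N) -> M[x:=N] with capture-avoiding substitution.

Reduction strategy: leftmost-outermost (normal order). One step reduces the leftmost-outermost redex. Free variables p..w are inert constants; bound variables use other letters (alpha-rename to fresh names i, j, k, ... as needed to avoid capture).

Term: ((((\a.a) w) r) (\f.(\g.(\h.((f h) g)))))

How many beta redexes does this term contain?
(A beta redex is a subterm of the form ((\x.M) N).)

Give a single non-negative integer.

Term: ((((\a.a) w) r) (\f.(\g.(\h.((f h) g)))))
  Redex: ((\a.a) w)
Total redexes: 1

Answer: 1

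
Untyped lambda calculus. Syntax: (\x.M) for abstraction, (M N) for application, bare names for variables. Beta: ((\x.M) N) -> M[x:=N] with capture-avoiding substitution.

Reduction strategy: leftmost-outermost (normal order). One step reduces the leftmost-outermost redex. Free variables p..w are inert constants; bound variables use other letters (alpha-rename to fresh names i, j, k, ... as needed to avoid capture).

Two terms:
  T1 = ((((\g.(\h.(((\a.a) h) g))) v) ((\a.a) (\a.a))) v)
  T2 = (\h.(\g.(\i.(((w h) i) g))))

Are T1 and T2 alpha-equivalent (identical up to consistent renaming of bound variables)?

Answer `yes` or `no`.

Answer: no

Derivation:
Term 1: ((((\g.(\h.(((\a.a) h) g))) v) ((\a.a) (\a.a))) v)
Term 2: (\h.(\g.(\i.(((w h) i) g))))
Alpha-equivalence: compare structure up to binder renaming.
Result: False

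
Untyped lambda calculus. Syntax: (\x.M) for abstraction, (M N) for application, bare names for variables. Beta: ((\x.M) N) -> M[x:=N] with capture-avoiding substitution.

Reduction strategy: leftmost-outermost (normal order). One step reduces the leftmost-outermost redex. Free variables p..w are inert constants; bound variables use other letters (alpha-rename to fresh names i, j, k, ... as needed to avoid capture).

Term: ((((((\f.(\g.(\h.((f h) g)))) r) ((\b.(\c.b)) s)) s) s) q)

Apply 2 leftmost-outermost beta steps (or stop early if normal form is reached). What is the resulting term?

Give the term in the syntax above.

Step 0: ((((((\f.(\g.(\h.((f h) g)))) r) ((\b.(\c.b)) s)) s) s) q)
Step 1: (((((\g.(\h.((r h) g))) ((\b.(\c.b)) s)) s) s) q)
Step 2: ((((\h.((r h) ((\b.(\c.b)) s))) s) s) q)

Answer: ((((\h.((r h) ((\b.(\c.b)) s))) s) s) q)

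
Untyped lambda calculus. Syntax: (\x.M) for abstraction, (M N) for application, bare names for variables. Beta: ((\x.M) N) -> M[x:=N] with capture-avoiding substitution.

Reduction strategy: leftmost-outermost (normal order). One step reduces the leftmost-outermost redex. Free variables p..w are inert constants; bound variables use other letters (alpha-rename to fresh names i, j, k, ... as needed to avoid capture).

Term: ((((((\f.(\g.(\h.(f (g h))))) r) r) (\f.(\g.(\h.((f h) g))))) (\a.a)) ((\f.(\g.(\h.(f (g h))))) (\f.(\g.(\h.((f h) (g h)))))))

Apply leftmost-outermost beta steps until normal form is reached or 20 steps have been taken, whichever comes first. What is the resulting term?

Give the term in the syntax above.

Answer: (((r (r (\f.(\g.(\h.((f h) g)))))) (\a.a)) (\g.(\h.(\i.(\j.(((g h) j) (i j)))))))

Derivation:
Step 0: ((((((\f.(\g.(\h.(f (g h))))) r) r) (\f.(\g.(\h.((f h) g))))) (\a.a)) ((\f.(\g.(\h.(f (g h))))) (\f.(\g.(\h.((f h) (g h)))))))
Step 1: (((((\g.(\h.(r (g h)))) r) (\f.(\g.(\h.((f h) g))))) (\a.a)) ((\f.(\g.(\h.(f (g h))))) (\f.(\g.(\h.((f h) (g h)))))))
Step 2: ((((\h.(r (r h))) (\f.(\g.(\h.((f h) g))))) (\a.a)) ((\f.(\g.(\h.(f (g h))))) (\f.(\g.(\h.((f h) (g h)))))))
Step 3: (((r (r (\f.(\g.(\h.((f h) g)))))) (\a.a)) ((\f.(\g.(\h.(f (g h))))) (\f.(\g.(\h.((f h) (g h)))))))
Step 4: (((r (r (\f.(\g.(\h.((f h) g)))))) (\a.a)) (\g.(\h.((\f.(\g.(\h.((f h) (g h))))) (g h)))))
Step 5: (((r (r (\f.(\g.(\h.((f h) g)))))) (\a.a)) (\g.(\h.(\i.(\j.(((g h) j) (i j)))))))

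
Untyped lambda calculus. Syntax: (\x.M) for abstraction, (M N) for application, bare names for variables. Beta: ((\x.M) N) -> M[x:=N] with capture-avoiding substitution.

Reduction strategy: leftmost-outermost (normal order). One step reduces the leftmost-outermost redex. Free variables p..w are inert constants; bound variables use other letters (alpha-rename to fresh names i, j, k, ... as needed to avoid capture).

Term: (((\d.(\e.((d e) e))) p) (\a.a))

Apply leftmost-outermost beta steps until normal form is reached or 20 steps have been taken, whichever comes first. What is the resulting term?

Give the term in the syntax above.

Step 0: (((\d.(\e.((d e) e))) p) (\a.a))
Step 1: ((\e.((p e) e)) (\a.a))
Step 2: ((p (\a.a)) (\a.a))

Answer: ((p (\a.a)) (\a.a))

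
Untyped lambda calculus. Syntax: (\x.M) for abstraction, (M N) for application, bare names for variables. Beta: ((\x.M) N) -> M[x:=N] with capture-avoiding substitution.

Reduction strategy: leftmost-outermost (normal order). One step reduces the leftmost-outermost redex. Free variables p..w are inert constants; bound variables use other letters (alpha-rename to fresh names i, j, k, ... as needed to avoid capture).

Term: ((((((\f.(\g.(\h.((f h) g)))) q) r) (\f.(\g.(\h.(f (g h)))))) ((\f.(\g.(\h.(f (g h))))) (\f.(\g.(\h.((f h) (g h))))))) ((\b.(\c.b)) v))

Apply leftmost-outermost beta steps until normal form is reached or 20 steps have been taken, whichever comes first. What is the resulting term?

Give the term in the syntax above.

Step 0: ((((((\f.(\g.(\h.((f h) g)))) q) r) (\f.(\g.(\h.(f (g h)))))) ((\f.(\g.(\h.(f (g h))))) (\f.(\g.(\h.((f h) (g h))))))) ((\b.(\c.b)) v))
Step 1: (((((\g.(\h.((q h) g))) r) (\f.(\g.(\h.(f (g h)))))) ((\f.(\g.(\h.(f (g h))))) (\f.(\g.(\h.((f h) (g h))))))) ((\b.(\c.b)) v))
Step 2: ((((\h.((q h) r)) (\f.(\g.(\h.(f (g h)))))) ((\f.(\g.(\h.(f (g h))))) (\f.(\g.(\h.((f h) (g h))))))) ((\b.(\c.b)) v))
Step 3: ((((q (\f.(\g.(\h.(f (g h)))))) r) ((\f.(\g.(\h.(f (g h))))) (\f.(\g.(\h.((f h) (g h))))))) ((\b.(\c.b)) v))
Step 4: ((((q (\f.(\g.(\h.(f (g h)))))) r) (\g.(\h.((\f.(\g.(\h.((f h) (g h))))) (g h))))) ((\b.(\c.b)) v))
Step 5: ((((q (\f.(\g.(\h.(f (g h)))))) r) (\g.(\h.(\i.(\j.(((g h) j) (i j))))))) ((\b.(\c.b)) v))
Step 6: ((((q (\f.(\g.(\h.(f (g h)))))) r) (\g.(\h.(\i.(\j.(((g h) j) (i j))))))) (\c.v))

Answer: ((((q (\f.(\g.(\h.(f (g h)))))) r) (\g.(\h.(\i.(\j.(((g h) j) (i j))))))) (\c.v))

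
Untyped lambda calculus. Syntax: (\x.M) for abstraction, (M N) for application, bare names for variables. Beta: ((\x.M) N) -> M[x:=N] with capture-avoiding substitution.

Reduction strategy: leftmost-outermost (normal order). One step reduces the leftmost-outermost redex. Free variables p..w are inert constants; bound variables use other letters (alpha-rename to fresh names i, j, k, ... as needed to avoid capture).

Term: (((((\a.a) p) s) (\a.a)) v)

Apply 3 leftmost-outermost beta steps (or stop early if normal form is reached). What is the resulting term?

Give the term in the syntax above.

Step 0: (((((\a.a) p) s) (\a.a)) v)
Step 1: (((p s) (\a.a)) v)
Step 2: (normal form reached)

Answer: (((p s) (\a.a)) v)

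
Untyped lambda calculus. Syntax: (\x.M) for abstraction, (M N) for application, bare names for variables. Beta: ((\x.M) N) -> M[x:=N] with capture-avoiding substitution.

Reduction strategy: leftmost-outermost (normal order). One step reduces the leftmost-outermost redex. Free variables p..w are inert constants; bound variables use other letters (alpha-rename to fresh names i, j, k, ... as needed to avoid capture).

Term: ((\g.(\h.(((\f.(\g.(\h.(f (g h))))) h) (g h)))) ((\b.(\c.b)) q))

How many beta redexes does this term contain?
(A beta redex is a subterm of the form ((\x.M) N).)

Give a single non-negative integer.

Answer: 3

Derivation:
Term: ((\g.(\h.(((\f.(\g.(\h.(f (g h))))) h) (g h)))) ((\b.(\c.b)) q))
  Redex: ((\g.(\h.(((\f.(\g.(\h.(f (g h))))) h) (g h)))) ((\b.(\c.b)) q))
  Redex: ((\f.(\g.(\h.(f (g h))))) h)
  Redex: ((\b.(\c.b)) q)
Total redexes: 3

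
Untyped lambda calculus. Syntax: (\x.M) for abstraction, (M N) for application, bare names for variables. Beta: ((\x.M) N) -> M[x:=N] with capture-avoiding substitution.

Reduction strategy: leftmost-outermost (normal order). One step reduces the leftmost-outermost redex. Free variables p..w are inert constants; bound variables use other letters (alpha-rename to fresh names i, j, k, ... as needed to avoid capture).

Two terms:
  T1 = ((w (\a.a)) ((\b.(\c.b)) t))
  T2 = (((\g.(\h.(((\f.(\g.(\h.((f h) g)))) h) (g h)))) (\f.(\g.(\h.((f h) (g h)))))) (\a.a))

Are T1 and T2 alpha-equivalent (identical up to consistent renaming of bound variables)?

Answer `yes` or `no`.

Answer: no

Derivation:
Term 1: ((w (\a.a)) ((\b.(\c.b)) t))
Term 2: (((\g.(\h.(((\f.(\g.(\h.((f h) g)))) h) (g h)))) (\f.(\g.(\h.((f h) (g h)))))) (\a.a))
Alpha-equivalence: compare structure up to binder renaming.
Result: False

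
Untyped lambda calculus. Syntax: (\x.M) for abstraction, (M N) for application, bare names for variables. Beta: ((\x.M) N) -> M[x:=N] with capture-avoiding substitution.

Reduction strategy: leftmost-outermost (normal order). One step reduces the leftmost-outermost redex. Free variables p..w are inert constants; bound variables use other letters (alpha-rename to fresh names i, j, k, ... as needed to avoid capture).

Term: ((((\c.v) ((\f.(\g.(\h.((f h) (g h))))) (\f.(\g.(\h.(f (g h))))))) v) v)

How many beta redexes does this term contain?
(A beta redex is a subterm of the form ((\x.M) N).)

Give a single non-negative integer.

Term: ((((\c.v) ((\f.(\g.(\h.((f h) (g h))))) (\f.(\g.(\h.(f (g h))))))) v) v)
  Redex: ((\c.v) ((\f.(\g.(\h.((f h) (g h))))) (\f.(\g.(\h.(f (g h)))))))
  Redex: ((\f.(\g.(\h.((f h) (g h))))) (\f.(\g.(\h.(f (g h))))))
Total redexes: 2

Answer: 2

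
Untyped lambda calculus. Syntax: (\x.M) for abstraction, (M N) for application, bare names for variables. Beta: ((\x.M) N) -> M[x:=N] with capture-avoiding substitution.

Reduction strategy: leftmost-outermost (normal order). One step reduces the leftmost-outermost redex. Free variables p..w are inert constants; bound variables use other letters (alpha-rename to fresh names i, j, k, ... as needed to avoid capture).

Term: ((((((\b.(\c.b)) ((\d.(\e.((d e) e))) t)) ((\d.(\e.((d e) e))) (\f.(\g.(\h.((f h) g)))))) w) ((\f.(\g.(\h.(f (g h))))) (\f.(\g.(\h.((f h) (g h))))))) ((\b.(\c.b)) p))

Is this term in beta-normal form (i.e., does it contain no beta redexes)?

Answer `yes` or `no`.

Term: ((((((\b.(\c.b)) ((\d.(\e.((d e) e))) t)) ((\d.(\e.((d e) e))) (\f.(\g.(\h.((f h) g)))))) w) ((\f.(\g.(\h.(f (g h))))) (\f.(\g.(\h.((f h) (g h))))))) ((\b.(\c.b)) p))
Found 5 beta redex(es).

Answer: no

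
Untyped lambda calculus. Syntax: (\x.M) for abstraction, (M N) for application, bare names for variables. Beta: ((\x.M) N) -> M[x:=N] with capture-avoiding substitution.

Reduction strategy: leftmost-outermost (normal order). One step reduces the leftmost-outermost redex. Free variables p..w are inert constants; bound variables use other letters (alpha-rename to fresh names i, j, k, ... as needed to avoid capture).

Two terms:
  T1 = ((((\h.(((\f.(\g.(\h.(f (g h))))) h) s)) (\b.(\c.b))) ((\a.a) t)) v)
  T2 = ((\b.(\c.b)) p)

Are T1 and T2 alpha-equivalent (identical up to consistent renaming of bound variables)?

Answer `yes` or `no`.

Answer: no

Derivation:
Term 1: ((((\h.(((\f.(\g.(\h.(f (g h))))) h) s)) (\b.(\c.b))) ((\a.a) t)) v)
Term 2: ((\b.(\c.b)) p)
Alpha-equivalence: compare structure up to binder renaming.
Result: False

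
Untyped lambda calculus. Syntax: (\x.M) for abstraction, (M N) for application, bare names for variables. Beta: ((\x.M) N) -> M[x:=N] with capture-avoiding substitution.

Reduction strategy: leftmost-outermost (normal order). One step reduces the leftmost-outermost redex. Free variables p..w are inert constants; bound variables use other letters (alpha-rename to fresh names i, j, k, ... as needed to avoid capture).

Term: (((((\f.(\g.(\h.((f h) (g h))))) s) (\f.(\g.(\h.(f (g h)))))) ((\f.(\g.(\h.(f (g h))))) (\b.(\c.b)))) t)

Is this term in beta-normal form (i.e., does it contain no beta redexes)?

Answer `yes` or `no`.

Term: (((((\f.(\g.(\h.((f h) (g h))))) s) (\f.(\g.(\h.(f (g h)))))) ((\f.(\g.(\h.(f (g h))))) (\b.(\c.b)))) t)
Found 2 beta redex(es).

Answer: no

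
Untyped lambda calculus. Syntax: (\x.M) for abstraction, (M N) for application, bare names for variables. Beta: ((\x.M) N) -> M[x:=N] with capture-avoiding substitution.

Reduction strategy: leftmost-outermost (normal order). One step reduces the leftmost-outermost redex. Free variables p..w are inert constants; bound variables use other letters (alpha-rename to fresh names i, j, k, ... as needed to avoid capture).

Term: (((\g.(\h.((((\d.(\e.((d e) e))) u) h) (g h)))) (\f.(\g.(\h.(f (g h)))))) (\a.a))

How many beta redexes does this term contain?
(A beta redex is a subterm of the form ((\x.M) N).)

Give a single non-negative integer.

Term: (((\g.(\h.((((\d.(\e.((d e) e))) u) h) (g h)))) (\f.(\g.(\h.(f (g h)))))) (\a.a))
  Redex: ((\g.(\h.((((\d.(\e.((d e) e))) u) h) (g h)))) (\f.(\g.(\h.(f (g h))))))
  Redex: ((\d.(\e.((d e) e))) u)
Total redexes: 2

Answer: 2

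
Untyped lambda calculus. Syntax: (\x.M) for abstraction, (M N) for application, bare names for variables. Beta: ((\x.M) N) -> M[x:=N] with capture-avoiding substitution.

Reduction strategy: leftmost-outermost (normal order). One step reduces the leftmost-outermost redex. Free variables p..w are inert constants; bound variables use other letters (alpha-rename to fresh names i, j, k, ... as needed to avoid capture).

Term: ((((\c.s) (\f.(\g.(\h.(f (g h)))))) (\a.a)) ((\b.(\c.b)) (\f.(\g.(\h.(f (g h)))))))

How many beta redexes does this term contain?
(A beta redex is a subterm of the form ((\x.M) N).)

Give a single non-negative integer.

Term: ((((\c.s) (\f.(\g.(\h.(f (g h)))))) (\a.a)) ((\b.(\c.b)) (\f.(\g.(\h.(f (g h)))))))
  Redex: ((\c.s) (\f.(\g.(\h.(f (g h))))))
  Redex: ((\b.(\c.b)) (\f.(\g.(\h.(f (g h))))))
Total redexes: 2

Answer: 2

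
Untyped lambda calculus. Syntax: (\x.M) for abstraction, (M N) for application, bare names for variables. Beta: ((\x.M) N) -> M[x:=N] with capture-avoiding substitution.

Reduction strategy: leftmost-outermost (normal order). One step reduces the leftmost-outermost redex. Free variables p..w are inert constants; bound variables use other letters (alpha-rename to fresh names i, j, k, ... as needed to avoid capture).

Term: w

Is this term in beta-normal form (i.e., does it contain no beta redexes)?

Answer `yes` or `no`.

Answer: yes

Derivation:
Term: w
No beta redexes found.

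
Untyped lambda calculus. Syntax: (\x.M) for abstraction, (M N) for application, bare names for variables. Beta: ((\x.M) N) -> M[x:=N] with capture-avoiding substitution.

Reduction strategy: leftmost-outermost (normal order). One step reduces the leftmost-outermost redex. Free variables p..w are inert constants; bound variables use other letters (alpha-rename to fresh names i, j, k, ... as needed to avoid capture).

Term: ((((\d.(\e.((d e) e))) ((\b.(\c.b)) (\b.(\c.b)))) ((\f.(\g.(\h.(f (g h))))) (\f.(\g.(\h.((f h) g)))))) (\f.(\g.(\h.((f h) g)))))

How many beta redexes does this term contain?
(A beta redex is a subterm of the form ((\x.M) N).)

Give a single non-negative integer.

Answer: 3

Derivation:
Term: ((((\d.(\e.((d e) e))) ((\b.(\c.b)) (\b.(\c.b)))) ((\f.(\g.(\h.(f (g h))))) (\f.(\g.(\h.((f h) g)))))) (\f.(\g.(\h.((f h) g)))))
  Redex: ((\d.(\e.((d e) e))) ((\b.(\c.b)) (\b.(\c.b))))
  Redex: ((\b.(\c.b)) (\b.(\c.b)))
  Redex: ((\f.(\g.(\h.(f (g h))))) (\f.(\g.(\h.((f h) g)))))
Total redexes: 3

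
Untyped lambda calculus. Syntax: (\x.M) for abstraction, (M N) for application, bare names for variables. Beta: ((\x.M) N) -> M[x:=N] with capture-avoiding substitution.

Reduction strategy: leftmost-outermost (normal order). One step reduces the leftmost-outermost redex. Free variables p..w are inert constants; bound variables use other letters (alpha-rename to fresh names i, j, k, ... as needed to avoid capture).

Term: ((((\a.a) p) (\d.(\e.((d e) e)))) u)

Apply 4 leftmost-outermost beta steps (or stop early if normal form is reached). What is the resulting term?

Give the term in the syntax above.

Step 0: ((((\a.a) p) (\d.(\e.((d e) e)))) u)
Step 1: ((p (\d.(\e.((d e) e)))) u)
Step 2: (normal form reached)

Answer: ((p (\d.(\e.((d e) e)))) u)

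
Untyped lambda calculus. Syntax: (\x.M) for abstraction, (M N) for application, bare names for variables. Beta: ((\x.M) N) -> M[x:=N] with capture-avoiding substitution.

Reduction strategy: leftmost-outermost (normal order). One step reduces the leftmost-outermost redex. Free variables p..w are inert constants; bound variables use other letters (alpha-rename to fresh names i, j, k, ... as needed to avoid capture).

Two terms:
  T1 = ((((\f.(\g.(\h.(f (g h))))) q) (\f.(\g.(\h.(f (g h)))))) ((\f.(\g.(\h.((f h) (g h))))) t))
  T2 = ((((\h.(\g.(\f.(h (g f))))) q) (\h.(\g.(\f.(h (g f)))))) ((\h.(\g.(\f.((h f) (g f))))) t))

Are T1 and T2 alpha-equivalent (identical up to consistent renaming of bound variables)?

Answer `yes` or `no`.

Term 1: ((((\f.(\g.(\h.(f (g h))))) q) (\f.(\g.(\h.(f (g h)))))) ((\f.(\g.(\h.((f h) (g h))))) t))
Term 2: ((((\h.(\g.(\f.(h (g f))))) q) (\h.(\g.(\f.(h (g f)))))) ((\h.(\g.(\f.((h f) (g f))))) t))
Alpha-equivalence: compare structure up to binder renaming.
Result: True

Answer: yes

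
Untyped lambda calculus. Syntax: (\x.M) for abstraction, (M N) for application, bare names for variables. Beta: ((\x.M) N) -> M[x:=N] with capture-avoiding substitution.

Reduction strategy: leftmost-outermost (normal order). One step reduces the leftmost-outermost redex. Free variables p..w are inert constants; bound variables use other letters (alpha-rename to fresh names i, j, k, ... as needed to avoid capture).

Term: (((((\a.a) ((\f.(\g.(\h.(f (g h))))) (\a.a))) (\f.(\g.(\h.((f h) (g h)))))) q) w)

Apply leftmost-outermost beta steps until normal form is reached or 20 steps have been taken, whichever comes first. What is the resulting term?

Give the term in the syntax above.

Step 0: (((((\a.a) ((\f.(\g.(\h.(f (g h))))) (\a.a))) (\f.(\g.(\h.((f h) (g h)))))) q) w)
Step 1: (((((\f.(\g.(\h.(f (g h))))) (\a.a)) (\f.(\g.(\h.((f h) (g h)))))) q) w)
Step 2: ((((\g.(\h.((\a.a) (g h)))) (\f.(\g.(\h.((f h) (g h)))))) q) w)
Step 3: (((\h.((\a.a) ((\f.(\g.(\h.((f h) (g h))))) h))) q) w)
Step 4: (((\a.a) ((\f.(\g.(\h.((f h) (g h))))) q)) w)
Step 5: (((\f.(\g.(\h.((f h) (g h))))) q) w)
Step 6: ((\g.(\h.((q h) (g h)))) w)
Step 7: (\h.((q h) (w h)))

Answer: (\h.((q h) (w h)))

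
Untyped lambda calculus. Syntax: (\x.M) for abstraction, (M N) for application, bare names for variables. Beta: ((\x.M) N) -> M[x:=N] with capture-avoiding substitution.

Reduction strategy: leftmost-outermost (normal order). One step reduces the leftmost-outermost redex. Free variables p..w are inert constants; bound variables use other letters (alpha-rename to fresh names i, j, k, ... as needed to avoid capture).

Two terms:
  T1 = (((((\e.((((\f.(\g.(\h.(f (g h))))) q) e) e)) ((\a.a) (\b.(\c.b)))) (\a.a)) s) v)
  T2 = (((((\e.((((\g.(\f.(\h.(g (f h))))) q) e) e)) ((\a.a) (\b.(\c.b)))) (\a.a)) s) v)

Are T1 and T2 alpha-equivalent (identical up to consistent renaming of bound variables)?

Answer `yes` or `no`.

Answer: yes

Derivation:
Term 1: (((((\e.((((\f.(\g.(\h.(f (g h))))) q) e) e)) ((\a.a) (\b.(\c.b)))) (\a.a)) s) v)
Term 2: (((((\e.((((\g.(\f.(\h.(g (f h))))) q) e) e)) ((\a.a) (\b.(\c.b)))) (\a.a)) s) v)
Alpha-equivalence: compare structure up to binder renaming.
Result: True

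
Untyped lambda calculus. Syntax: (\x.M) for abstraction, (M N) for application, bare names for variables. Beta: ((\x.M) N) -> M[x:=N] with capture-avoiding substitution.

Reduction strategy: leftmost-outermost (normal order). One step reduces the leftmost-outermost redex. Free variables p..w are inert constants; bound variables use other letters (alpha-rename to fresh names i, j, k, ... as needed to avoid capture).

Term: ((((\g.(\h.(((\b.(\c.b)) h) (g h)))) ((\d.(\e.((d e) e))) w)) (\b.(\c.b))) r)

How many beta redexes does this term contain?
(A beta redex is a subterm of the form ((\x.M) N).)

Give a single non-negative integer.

Term: ((((\g.(\h.(((\b.(\c.b)) h) (g h)))) ((\d.(\e.((d e) e))) w)) (\b.(\c.b))) r)
  Redex: ((\g.(\h.(((\b.(\c.b)) h) (g h)))) ((\d.(\e.((d e) e))) w))
  Redex: ((\b.(\c.b)) h)
  Redex: ((\d.(\e.((d e) e))) w)
Total redexes: 3

Answer: 3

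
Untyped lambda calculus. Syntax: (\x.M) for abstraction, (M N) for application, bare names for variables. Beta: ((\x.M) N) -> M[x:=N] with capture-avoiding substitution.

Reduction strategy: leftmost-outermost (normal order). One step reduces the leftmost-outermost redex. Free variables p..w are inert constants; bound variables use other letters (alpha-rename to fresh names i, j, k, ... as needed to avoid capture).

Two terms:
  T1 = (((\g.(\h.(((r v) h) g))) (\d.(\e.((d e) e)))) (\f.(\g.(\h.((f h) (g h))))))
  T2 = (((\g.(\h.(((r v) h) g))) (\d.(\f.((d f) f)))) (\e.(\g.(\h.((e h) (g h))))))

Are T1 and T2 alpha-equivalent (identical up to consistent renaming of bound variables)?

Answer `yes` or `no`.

Answer: yes

Derivation:
Term 1: (((\g.(\h.(((r v) h) g))) (\d.(\e.((d e) e)))) (\f.(\g.(\h.((f h) (g h))))))
Term 2: (((\g.(\h.(((r v) h) g))) (\d.(\f.((d f) f)))) (\e.(\g.(\h.((e h) (g h))))))
Alpha-equivalence: compare structure up to binder renaming.
Result: True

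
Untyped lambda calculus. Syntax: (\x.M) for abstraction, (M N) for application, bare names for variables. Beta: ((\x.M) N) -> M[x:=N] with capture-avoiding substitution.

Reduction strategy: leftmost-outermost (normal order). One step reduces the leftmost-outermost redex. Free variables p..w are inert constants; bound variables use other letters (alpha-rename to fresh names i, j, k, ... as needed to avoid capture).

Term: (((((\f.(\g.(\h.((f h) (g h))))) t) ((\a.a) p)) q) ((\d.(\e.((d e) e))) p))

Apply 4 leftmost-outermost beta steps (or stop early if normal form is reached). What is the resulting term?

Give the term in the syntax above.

Answer: (((t q) (p q)) ((\d.(\e.((d e) e))) p))

Derivation:
Step 0: (((((\f.(\g.(\h.((f h) (g h))))) t) ((\a.a) p)) q) ((\d.(\e.((d e) e))) p))
Step 1: ((((\g.(\h.((t h) (g h)))) ((\a.a) p)) q) ((\d.(\e.((d e) e))) p))
Step 2: (((\h.((t h) (((\a.a) p) h))) q) ((\d.(\e.((d e) e))) p))
Step 3: (((t q) (((\a.a) p) q)) ((\d.(\e.((d e) e))) p))
Step 4: (((t q) (p q)) ((\d.(\e.((d e) e))) p))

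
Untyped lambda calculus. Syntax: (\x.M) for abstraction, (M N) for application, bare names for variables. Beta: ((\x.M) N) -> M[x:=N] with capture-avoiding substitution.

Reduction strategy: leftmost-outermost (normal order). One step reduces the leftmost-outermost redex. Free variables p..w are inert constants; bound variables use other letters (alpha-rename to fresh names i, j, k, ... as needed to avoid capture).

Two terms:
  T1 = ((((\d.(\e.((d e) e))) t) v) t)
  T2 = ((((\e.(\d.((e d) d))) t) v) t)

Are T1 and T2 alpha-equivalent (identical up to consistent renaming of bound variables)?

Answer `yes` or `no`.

Answer: yes

Derivation:
Term 1: ((((\d.(\e.((d e) e))) t) v) t)
Term 2: ((((\e.(\d.((e d) d))) t) v) t)
Alpha-equivalence: compare structure up to binder renaming.
Result: True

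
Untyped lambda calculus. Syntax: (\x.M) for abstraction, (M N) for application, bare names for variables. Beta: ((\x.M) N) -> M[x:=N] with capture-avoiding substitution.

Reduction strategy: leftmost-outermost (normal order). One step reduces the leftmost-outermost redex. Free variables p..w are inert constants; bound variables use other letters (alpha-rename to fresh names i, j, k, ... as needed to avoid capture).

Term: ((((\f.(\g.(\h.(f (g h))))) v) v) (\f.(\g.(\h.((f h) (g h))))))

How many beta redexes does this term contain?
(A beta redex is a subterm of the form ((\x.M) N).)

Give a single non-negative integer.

Term: ((((\f.(\g.(\h.(f (g h))))) v) v) (\f.(\g.(\h.((f h) (g h))))))
  Redex: ((\f.(\g.(\h.(f (g h))))) v)
Total redexes: 1

Answer: 1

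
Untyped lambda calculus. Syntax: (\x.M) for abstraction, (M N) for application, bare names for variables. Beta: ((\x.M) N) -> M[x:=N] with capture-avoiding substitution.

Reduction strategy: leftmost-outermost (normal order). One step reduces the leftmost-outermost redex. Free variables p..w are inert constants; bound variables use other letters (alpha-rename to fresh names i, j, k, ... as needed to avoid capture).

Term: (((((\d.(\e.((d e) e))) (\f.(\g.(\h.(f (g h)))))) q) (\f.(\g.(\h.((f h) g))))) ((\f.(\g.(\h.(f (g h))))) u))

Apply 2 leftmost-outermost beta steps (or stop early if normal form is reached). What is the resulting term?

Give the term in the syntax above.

Answer: (((((\f.(\g.(\h.(f (g h))))) q) q) (\f.(\g.(\h.((f h) g))))) ((\f.(\g.(\h.(f (g h))))) u))

Derivation:
Step 0: (((((\d.(\e.((d e) e))) (\f.(\g.(\h.(f (g h)))))) q) (\f.(\g.(\h.((f h) g))))) ((\f.(\g.(\h.(f (g h))))) u))
Step 1: ((((\e.(((\f.(\g.(\h.(f (g h))))) e) e)) q) (\f.(\g.(\h.((f h) g))))) ((\f.(\g.(\h.(f (g h))))) u))
Step 2: (((((\f.(\g.(\h.(f (g h))))) q) q) (\f.(\g.(\h.((f h) g))))) ((\f.(\g.(\h.(f (g h))))) u))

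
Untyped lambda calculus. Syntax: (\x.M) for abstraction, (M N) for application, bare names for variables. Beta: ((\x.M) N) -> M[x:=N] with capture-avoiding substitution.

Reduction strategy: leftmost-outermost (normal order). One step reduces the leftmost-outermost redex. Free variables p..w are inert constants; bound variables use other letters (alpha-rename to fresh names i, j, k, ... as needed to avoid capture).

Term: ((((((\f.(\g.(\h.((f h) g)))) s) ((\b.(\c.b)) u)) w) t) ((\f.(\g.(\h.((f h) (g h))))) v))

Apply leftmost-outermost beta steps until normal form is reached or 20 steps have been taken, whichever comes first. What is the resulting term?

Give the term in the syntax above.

Step 0: ((((((\f.(\g.(\h.((f h) g)))) s) ((\b.(\c.b)) u)) w) t) ((\f.(\g.(\h.((f h) (g h))))) v))
Step 1: (((((\g.(\h.((s h) g))) ((\b.(\c.b)) u)) w) t) ((\f.(\g.(\h.((f h) (g h))))) v))
Step 2: ((((\h.((s h) ((\b.(\c.b)) u))) w) t) ((\f.(\g.(\h.((f h) (g h))))) v))
Step 3: ((((s w) ((\b.(\c.b)) u)) t) ((\f.(\g.(\h.((f h) (g h))))) v))
Step 4: ((((s w) (\c.u)) t) ((\f.(\g.(\h.((f h) (g h))))) v))
Step 5: ((((s w) (\c.u)) t) (\g.(\h.((v h) (g h)))))

Answer: ((((s w) (\c.u)) t) (\g.(\h.((v h) (g h)))))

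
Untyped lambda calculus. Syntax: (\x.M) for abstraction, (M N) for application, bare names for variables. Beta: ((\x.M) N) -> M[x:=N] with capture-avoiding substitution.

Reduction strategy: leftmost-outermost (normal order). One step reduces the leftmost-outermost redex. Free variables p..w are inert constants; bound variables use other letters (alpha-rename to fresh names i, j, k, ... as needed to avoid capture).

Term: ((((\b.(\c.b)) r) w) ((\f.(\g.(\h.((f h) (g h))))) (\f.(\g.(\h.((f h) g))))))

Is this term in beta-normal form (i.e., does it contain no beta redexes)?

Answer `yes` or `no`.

Answer: no

Derivation:
Term: ((((\b.(\c.b)) r) w) ((\f.(\g.(\h.((f h) (g h))))) (\f.(\g.(\h.((f h) g))))))
Found 2 beta redex(es).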